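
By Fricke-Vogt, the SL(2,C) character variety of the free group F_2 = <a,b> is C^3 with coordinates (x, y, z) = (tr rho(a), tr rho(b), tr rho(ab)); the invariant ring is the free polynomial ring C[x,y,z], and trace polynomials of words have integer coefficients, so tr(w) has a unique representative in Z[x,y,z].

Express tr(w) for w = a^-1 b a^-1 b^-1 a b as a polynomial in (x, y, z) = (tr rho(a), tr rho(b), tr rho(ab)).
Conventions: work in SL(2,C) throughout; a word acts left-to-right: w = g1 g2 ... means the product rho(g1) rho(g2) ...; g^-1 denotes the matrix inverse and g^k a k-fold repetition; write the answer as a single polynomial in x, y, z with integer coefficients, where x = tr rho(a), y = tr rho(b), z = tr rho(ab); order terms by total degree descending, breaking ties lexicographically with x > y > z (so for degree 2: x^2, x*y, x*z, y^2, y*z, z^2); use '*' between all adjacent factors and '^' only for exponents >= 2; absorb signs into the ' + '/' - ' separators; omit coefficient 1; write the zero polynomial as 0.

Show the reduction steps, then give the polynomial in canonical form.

trace(b^2 a) = trace(b) * trace(a b) - trace(a)  (reduce the b square) = y*z - x
trace(b^2) = trace(b) * trace(b) - trace(1)  (reduce the b square) = y^2 - 2
trace(a b^2 a) = trace(a) * trace(b^2 a) - trace(b^2)  (reduce the a square) = x*y*z - x^2 - y^2 + 2
trace(a b a b) = trace(b a) * trace(b a) - trace(1)  (split on b) = z^2 - 2
trace(a b a) = trace(a) * trace(b a) - trace(b)  (reduce the a square) = x*z - y
trace(a b^2 a b) = trace(b) * trace(a b a b) - trace(a b a)  (reduce the b square) = y*z^2 - x*z - y
trace(b^-1 a b^2 a) = trace(a b^2 a) * trace(b) - trace(a b^2 a b)  (eliminate b^-1) = x*y^2*z - x^2*y - y^3 - y*z^2 + x*z + 3*y
trace(b a^-1 b^-1 a b) = trace(b^-1 a b^2) * trace(a) - trace(b^-1 a b^2 a)  (eliminate a^-1) = -x*y^2*z + x^2*y + y^3 + y*z^2 - 3*y
trace(b a b a b a) = trace(a b a b) * trace(a b) - trace(b a)  (split on a) = z^3 - 3*z
trace(a b a b a^-1 b) = trace(b a b a b) * trace(a) - trace(b a b a b a)  (eliminate a^-1) = x*y*z^2 - x^2*z - z^3 - x*y + 3*z
trace(b a^-1 b^-1 a b a) = trace(a b a b a^-1) * trace(b) - trace(a b a b a^-1 b)  (eliminate b^-1) = -x*y*z^2 + x^2*z + y^2*z + z^3 - 3*z
trace(a^-1 b a^-1 b^-1 a b) = trace(b a^-1 b^-1 a b) * trace(a) - trace(b a^-1 b^-1 a b a)  (eliminate a^-1) = -x^2*y^2*z + x^3*y + x*y^3 + 2*x*y*z^2 - x^2*z - y^2*z - z^3 - 3*x*y + 3*z

-x^2*y^2*z + x^3*y + x*y^3 + 2*x*y*z^2 - x^2*z - y^2*z - z^3 - 3*x*y + 3*z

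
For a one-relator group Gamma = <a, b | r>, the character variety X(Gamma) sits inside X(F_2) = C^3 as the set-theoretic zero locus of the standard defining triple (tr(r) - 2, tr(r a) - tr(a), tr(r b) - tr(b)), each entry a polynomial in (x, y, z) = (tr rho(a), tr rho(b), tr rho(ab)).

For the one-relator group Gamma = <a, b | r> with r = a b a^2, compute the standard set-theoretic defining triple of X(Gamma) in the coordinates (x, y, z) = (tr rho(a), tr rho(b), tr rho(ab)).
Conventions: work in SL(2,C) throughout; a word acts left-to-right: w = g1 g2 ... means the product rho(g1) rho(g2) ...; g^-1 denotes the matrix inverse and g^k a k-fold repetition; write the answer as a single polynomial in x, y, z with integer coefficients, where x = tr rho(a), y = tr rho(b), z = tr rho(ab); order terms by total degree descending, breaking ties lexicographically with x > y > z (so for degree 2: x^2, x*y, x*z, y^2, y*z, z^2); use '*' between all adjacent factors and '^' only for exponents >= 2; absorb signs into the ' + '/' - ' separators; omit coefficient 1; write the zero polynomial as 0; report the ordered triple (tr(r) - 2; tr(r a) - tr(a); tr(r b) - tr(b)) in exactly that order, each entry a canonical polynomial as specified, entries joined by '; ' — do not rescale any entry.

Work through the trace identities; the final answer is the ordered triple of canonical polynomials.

so tr(b a^2) = tr(a) tr(b a) - tr(b)   [square of a] = x*z - y
so tr(a b a^2) = tr(a) tr(b a^2) - tr(b a)   [square of a] = x^2*z - x*y - z
reduce: tr(a b a^3) = tr(a) tr(a^2 b a) - tr(a^2 b)  (reduce the a square) = x^3*z - x^2*y - 2*x*z + y
tr(b a b a) = tr(b a) tr(b a) - tr(1)   [split at a repeated b] = z^2 - 2
tr(b a b) = tr(b) tr(a b) - tr(a)   [square of b] = y*z - x
so tr(a b a^2 b) = tr(a) tr(b a b a) - tr(b a b)   [square of a] = x*z^2 - y*z - x
assemble the triple (tr(r) - 2; tr(r a) - x; tr(r b) - y)

x^2*z - x*y - z - 2; x^3*z - x^2*y - 2*x*z - x + y; x*z^2 - y*z - x - y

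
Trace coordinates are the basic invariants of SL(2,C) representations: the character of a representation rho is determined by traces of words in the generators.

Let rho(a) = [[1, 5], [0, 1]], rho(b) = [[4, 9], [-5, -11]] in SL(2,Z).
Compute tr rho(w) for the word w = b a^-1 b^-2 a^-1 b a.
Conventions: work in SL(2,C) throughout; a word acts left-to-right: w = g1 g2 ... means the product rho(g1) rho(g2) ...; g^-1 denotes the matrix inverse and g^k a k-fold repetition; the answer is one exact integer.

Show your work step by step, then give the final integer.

-138748

rho(b) = [[4, 9], [-5, -11]]
... * rho(a^-1) = [[1, -5], [0, 1]]  ->  [[4, -11], [-5, 14]]
... * rho(b^-1) = [[-11, -9], [5, 4]]  ->  [[-99, -80], [125, 101]]
... * rho(b^-1) = [[-11, -9], [5, 4]]  ->  [[689, 571], [-870, -721]]
... * rho(a^-1) = [[1, -5], [0, 1]]  ->  [[689, -2874], [-870, 3629]]
... * rho(b) = [[4, 9], [-5, -11]]  ->  [[17126, 37815], [-21625, -47749]]
... * rho(a) = [[1, 5], [0, 1]]  ->  [[17126, 123445], [-21625, -155874]]
tr = 17126 + -155874 = -138748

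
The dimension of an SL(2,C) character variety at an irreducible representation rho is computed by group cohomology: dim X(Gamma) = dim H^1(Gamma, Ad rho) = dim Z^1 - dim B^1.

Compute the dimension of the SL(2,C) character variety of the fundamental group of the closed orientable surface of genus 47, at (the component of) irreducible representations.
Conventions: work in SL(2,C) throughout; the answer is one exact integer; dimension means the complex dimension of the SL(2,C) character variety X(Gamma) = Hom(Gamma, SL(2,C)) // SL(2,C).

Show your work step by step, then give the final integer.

Gamma = pi_1(Sigma_47) = < a_1, b_1, ..., a_47, b_47 | prod [a_i, b_i] > has 2g = 94 generators and 1 relator.
Unconstrained cocycle data is one sl_2 vector per generator (282 dimensions), cut by the relator condition d_2(z) = 0.
H^2 = coker(d_2) is dual to H^0 = 0 at irreducible rho (Poincare duality), so d_2 is onto: dim Z^1 = 279.
dim B^1 = 3 (coboundaries, injective at irreducible rho).
dim H^1 = 279 - 3 = 276 = dim X.

276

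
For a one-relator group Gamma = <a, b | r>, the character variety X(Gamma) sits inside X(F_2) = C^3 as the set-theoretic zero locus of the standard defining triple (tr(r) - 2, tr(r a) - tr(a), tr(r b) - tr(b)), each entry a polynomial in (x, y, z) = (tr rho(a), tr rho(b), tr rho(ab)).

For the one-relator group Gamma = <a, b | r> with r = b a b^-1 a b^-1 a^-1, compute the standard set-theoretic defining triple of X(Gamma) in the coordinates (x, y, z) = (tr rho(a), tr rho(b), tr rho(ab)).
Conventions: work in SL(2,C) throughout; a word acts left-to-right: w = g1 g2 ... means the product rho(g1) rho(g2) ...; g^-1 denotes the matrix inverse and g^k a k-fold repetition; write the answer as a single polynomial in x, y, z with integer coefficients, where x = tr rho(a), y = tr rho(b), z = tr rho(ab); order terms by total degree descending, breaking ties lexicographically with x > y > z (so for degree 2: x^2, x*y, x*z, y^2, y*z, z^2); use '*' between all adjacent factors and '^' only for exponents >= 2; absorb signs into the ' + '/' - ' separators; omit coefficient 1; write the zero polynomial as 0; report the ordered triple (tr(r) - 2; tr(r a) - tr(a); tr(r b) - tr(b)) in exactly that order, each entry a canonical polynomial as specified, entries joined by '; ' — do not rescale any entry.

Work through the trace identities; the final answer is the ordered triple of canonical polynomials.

-x^2*y^2*z + x^3*y + x*y^3 + 2*x*y*z^2 - x^2*z - y^2*z - z^3 - 3*x*y + 3*z - 2; x^2*y - x*z - x - y; -x^2*y^3*z + x^3*y^2 + x*y^4 + 2*x*y^2*z^2 - x^2*y*z - y^3*z - y*z^3 - 4*x*y^2 + 4*y*z + x - y

trace(a^2) = trace(a) * trace(a) - trace(1)   [square of a] = x^2 - 2
trace(a^2 b) = trace(a) * trace(b a) - trace(b)   [square of a] = x*z - y
trace(a b^-1 a) = trace(a^2) * trace(b) - trace(a^2 b)   [inverse elimination on b] = x^2*y - x*z - y
trace(a b a^2) = trace(a) * trace(b a^2) - trace(b a)   [square of a] = x^2*z - x*y - z
trace(b a b a) = trace(b a) * trace(b a) - trace(1)   [split at a repeated b] = z^2 - 2
trace(b a b) = trace(b) * trace(a b) - trace(a)   [square of b] = y*z - x
trace(a b a^2 b) = trace(a) * trace(b a b a) - trace(b a b)   [square of a] = x*z^2 - y*z - x
trace(a b^-1 a b a) = trace(a b a^2) * trace(b) - trace(a b a^2 b)   [inverse elimination on b] = x^2*y*z - x*y^2 - x*z^2 + x
trace(a b a b a b) = trace(a b a b) * trace(a b) - trace(b a)   [split at a repeated a] = z^3 - 3*z
trace(a b^-1 a b a b) = trace(a b a b a) * trace(b) - trace(a b a b a b)   [inverse elimination on b] = x*y*z^2 - y^2*z - z^3 - x*y + 3*z
trace(b a b^-1 a b^-1 a) = trace(a b^-1 a b a) * trace(b) - trace(a b^-1 a b a b)   [inverse elimination on b] = x^2*y^2*z - x*y^3 - 2*x*y*z^2 + y^2*z + z^3 + 2*x*y - 3*z
trace(b a b^-1 a b^-1 a^-1) = trace(b a b^-1 a b^-1) * trace(a) - trace(b a b^-1 a b^-1 a)   [inverse elimination on a] = -x^2*y^2*z + x^3*y + x*y^3 + 2*x*y*z^2 - x^2*z - y^2*z - z^3 - 3*x*y + 3*z
trace(b a b^-1 a) = trace(a b a) * trace(b) - trace(a b a b)   [inverse elimination on b] = x*y*z - y^2 - z^2 + 2
trace(b^2) = trace(b) * trace(b) - trace(1)   [square of b] = y^2 - 2
trace(a b^2 a) = trace(a) * trace(b^2 a) - trace(b^2)   [square of a] = x*y*z - x^2 - y^2 + 2
trace(a b^2 a^2) = trace(a) * trace(a b^2 a) - trace(a b^2)   [square of a] = x^2*y*z - x^3 - x*y^2 - y*z + 3*x
trace(b a b^2 a) = trace(b) * trace(a b a b) - trace(a b a)   [square of b] = y*z^2 - x*z - y
trace(b a b^2) = trace(b) * trace(b a b) - trace(b a)   [square of b] = y^2*z - x*y - z
trace(a b^2 a^2 b) = trace(a) * trace(b a b^2 a) - trace(b a b^2)   [square of a] = x*y*z^2 - x^2*z - y^2*z + z
trace(a b^-1 a b^2 a) = trace(a b^2 a^2) * trace(b) - trace(a b^2 a^2 b)   [inverse elimination on b] = x^2*y^2*z - x^3*y - x*y^3 - x*y*z^2 + x^2*z + 3*x*y - z
trace(a b^2 a b a) = trace(a) * trace(b^2 a b a) - trace(b^2 a b)   [square of a] = x*y*z^2 - x^2*z - y^2*z + z
trace(a b^2 a b a b) = trace(b) * trace(a b a b a b) - trace(a b a b a)   [square of b] = y*z^3 - x*z^2 - 2*y*z + x
trace(a b^-1 a b^2 a b) = trace(a b^2 a b a) * trace(b) - trace(a b^2 a b a b)   [inverse elimination on b] = x*y^2*z^2 - x^2*y*z - y^3*z - y*z^3 + x*z^2 + 3*y*z - x
trace(b^2 a b^-1 a b^-1 a) = trace(a b^-1 a b^2 a) * trace(b) - trace(a b^-1 a b^2 a b)   [inverse elimination on b] = x^2*y^3*z - x^3*y^2 - x*y^4 - 2*x*y^2*z^2 + 2*x^2*y*z + y^3*z + y*z^3 + 3*x*y^2 - x*z^2 - 4*y*z + x
trace(b a b^-1 a b^-1 a^-1 b) = trace(b^2 a b^-1 a b^-1) * trace(a) - trace(b^2 a b^-1 a b^-1 a)   [inverse elimination on a] = -x^2*y^3*z + x^3*y^2 + x*y^4 + 2*x*y^2*z^2 - x^2*y*z - y^3*z - y*z^3 - 4*x*y^2 + 4*y*z + x
assemble the triple (trace(r) - 2; trace(r a) - x; trace(r b) - y)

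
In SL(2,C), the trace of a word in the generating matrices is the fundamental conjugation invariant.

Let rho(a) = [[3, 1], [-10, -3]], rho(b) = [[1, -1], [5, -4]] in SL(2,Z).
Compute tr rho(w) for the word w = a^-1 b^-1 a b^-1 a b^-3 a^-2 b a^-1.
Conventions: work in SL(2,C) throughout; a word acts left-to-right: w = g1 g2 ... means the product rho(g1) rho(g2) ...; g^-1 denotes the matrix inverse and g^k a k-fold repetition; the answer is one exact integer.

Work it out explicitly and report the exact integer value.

rho(a^-1) = [[-3, -1], [10, 3]]
... * rho(b^-1) = [[-4, 1], [-5, 1]]  ->  [[17, -4], [-55, 13]]
... * rho(a) = [[3, 1], [-10, -3]]  ->  [[91, 29], [-295, -94]]
... * rho(b^-1) = [[-4, 1], [-5, 1]]  ->  [[-509, 120], [1650, -389]]
... * rho(a) = [[3, 1], [-10, -3]]  ->  [[-2727, -869], [8840, 2817]]
... * rho(b^-1) = [[-4, 1], [-5, 1]]  ->  [[15253, -3596], [-49445, 11657]]
... * rho(b^-1) = [[-4, 1], [-5, 1]]  ->  [[-43032, 11657], [139495, -37788]]
... * rho(b^-1) = [[-4, 1], [-5, 1]]  ->  [[113843, -31375], [-369040, 101707]]
... * rho(a^-1) = [[-3, -1], [10, 3]]  ->  [[-655279, -207968], [2124190, 674161]]
... * rho(a^-1) = [[-3, -1], [10, 3]]  ->  [[-113843, 31375], [369040, -101707]]
... * rho(b) = [[1, -1], [5, -4]]  ->  [[43032, -11657], [-139495, 37788]]
... * rho(a^-1) = [[-3, -1], [10, 3]]  ->  [[-245666, -78003], [796365, 252859]]
tr = -245666 + 252859 = 7193

7193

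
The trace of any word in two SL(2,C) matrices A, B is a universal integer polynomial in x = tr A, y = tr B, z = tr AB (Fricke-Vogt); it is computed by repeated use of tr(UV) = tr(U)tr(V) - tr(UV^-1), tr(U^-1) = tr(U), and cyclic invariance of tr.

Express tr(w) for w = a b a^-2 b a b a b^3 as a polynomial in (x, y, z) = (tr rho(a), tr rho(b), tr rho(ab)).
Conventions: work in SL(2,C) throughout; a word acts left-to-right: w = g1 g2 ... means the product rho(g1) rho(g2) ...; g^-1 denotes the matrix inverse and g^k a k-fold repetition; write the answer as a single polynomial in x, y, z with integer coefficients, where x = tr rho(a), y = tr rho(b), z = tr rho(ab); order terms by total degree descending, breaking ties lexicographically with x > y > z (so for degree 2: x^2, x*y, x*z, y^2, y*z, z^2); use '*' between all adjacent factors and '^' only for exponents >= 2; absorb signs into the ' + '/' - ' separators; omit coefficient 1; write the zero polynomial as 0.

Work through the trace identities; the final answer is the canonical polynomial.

tr(b a b a) = tr(b a) * tr(b a) - tr(1) = z^2 - 2
tr(a b a b a b) = tr(b a) * tr(b a b a) - tr(b^-1 a^-1) = z^3 - 3*z
tr(b a b) = tr(b) * tr(a b) - tr(a) = y*z - x
tr(a b a b a) = tr(a) * tr(b a b a) - tr(b a b) = x*z^2 - y*z - x
tr(a b^2 a b a b) = tr(b) * tr(a b a b a b) - tr(a b a b a) = y*z^3 - x*z^2 - 2*y*z + x
tr(a b a) = tr(a) * tr(b a) - tr(b) = x*z - y
tr(b^2 a b a) = tr(b) * tr(a b a b) - tr(a b a) = y*z^2 - x*z - y
tr(b^2 a b) = tr(b) * tr(b a b) - tr(b a) = y^2*z - x*y - z
tr(a b^2 a b a) = tr(a) * tr(b^2 a b a) - tr(b^2 a b) = x*y*z^2 - x^2*z - y^2*z + z
tr(b a b^2 a b a b) = tr(b) * tr(a b^2 a b a b) - tr(a b^2 a b a) = y^2*z^3 - 2*x*y*z^2 + x^2*z - y^2*z + x*y - z
tr(b a b a b^3 a b) = tr(b) * tr(b a b^2 a b a b) - tr(b a b^2 a b a) = y^3*z^3 - 2*x*y^2*z^2 + x^2*y*z - y^3*z - y*z^3 + x*y^2 + x*z^2 + y*z - x
tr(a b a b a b a b) = tr(a b) * tr(a b a b a b) - tr(a^-1 b^-1 a^-1 b^-1) = z^4 - 4*z^2 + 2
tr(a b a b a b a) = tr(a) * tr(b a b a b a) - tr(b a b a b) = x*z^3 - y*z^2 - 2*x*z + y
tr(a b a b a b a b^2) = tr(b) * tr(a b a b a b a b) - tr(a b a b a b a) = y*z^4 - x*z^3 - 3*y*z^2 + 2*x*z + y
tr(b a b a b^3 a b a) = tr(b) * tr(a b a b a b a b^2) - tr(a b a b a b a b) = y^2*z^4 - x*y*z^3 - 3*y^2*z^2 - z^4 + 2*x*y*z + y^2 + 4*z^2 - 2
tr(a^-1 b a b a b^3 a b) = tr(b a b a b^3 a b) * tr(a) - tr(b a b a b^3 a b a) = x*y^3*z^3 - 2*x^2*y^2*z^2 - y^2*z^4 + x^3*y*z - x*y^3*z + x^2*y^2 + x^2*z^2 + 3*y^2*z^2 + z^4 - x*y*z - x^2 - y^2 - 4*z^2 + 2
tr(a b a^-2 b a b a b^3) = tr(a^-1 b a b a b^3 a b) * tr(a) - tr(a^-1 b a b a b^3 a b a) = x^2*y^3*z^3 - 2*x^3*y^2*z^2 - x*y^2*z^4 + x^4*y*z - x^2*y^3*z - y^3*z^3 + x^3*y^2 + x^3*z^2 + 5*x*y^2*z^2 + x*z^4 - 2*x^2*y*z + y^3*z + y*z^3 - x^3 - 2*x*y^2 - 5*x*z^2 - y*z + 3*x

x^2*y^3*z^3 - 2*x^3*y^2*z^2 - x*y^2*z^4 + x^4*y*z - x^2*y^3*z - y^3*z^3 + x^3*y^2 + x^3*z^2 + 5*x*y^2*z^2 + x*z^4 - 2*x^2*y*z + y^3*z + y*z^3 - x^3 - 2*x*y^2 - 5*x*z^2 - y*z + 3*x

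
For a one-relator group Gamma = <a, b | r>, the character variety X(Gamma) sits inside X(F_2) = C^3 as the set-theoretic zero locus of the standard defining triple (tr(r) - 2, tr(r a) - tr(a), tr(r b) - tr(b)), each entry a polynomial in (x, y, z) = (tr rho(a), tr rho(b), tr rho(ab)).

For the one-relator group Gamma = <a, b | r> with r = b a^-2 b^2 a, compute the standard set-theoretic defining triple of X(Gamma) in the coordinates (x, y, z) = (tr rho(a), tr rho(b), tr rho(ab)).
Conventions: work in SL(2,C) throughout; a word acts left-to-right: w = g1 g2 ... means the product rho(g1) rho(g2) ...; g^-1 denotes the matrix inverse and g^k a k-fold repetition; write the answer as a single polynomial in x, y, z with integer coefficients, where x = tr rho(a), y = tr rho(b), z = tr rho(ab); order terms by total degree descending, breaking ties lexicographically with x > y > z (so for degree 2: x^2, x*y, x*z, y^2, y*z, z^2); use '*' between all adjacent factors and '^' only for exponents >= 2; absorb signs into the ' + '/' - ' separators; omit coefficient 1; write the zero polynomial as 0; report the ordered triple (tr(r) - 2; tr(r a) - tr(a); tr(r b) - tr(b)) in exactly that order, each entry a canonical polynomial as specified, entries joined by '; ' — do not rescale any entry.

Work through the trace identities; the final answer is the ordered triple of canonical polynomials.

tr(b a b) = tr(b) tr(a b) - tr(a)  (reduce the b square) = y*z - x
tr(b^2 a b) = tr(b) tr(b a b) - tr(b a)  (reduce the b square) = y^2*z - x*y - z
tr(a b a b) = tr(a b) tr(a b) - tr(1)  (split on a) = z^2 - 2
tr(a b a) = tr(a) tr(b a) - tr(b)  (reduce the a square) = x*z - y
tr(b^2 a b a) = tr(b) tr(a b a b) - tr(a b a)  (reduce the b square) = y*z^2 - x*z - y
tr(a^-1 b^2 a b) = tr(b^2 a b) tr(a) - tr(b^2 a b a)  (eliminate a^-1) = x*y^2*z - x^2*y - y*z^2 + y
tr(b a^-2 b^2 a) = tr(a^-1 b^2 a b) tr(a) - tr(a^-1 b^2 a b a)  (eliminate a^-1) = x^2*y^2*z - x^3*y - x*y*z^2 - y^2*z + 2*x*y + z
tr(b^2) = tr(b) tr(b) - tr(1) = y^2 - 2
tr(a^2 b^2) = tr(a) tr(b^2 a) - tr(b^2) = x*y*z - x^2 - y^2 + 2
tr(b^2 a^2 b) = tr(b) tr(a^2 b^2) - tr(a^2 b) = x*y^2*z - x^2*y - y^3 - x*z + 3*y
tr(a^2 b a b) = tr(a) tr(b a b a) - tr(b a b) = x*z^2 - y*z - x
tr(a^2 b a) = tr(a) tr(b a^2) - tr(b a) = x^2*z - x*y - z
tr(b^2 a^2 b a) = tr(b) tr(a^2 b a b) - tr(a^2 b a) = x*y*z^2 - x^2*z - y^2*z + z
tr(b^2 a^2 b a^-1) = tr(b^2 a^2 b) tr(a) - tr(b^2 a^2 b a) = x^2*y^2*z - x^3*y - x*y^3 - x*y*z^2 + y^2*z + 3*x*y - z
tr(b a^-2 b^2 a^2) = tr(b^2 a^2 b a^-1) tr(a) - tr(b^2 a^2 b) = x^3*y^2*z - x^4*y - x^2*y^3 - x^2*y*z^2 + 4*x^2*y + y^3 - 3*y
tr(b^2 a b^2) = tr(b) tr(a b^3) - tr(a b^2)   [square of b] = y^3*z - x*y^2 - 2*y*z + x
tr(b^2 a b^2 a) = tr(b) tr(a b^2 a b) - tr(a b^2 a)   [square of b] = y^2*z^2 - 2*x*y*z + x^2 - 2
tr(a^-1 b^2 a b^2) = tr(b^2 a b^2) tr(a) - tr(b^2 a b^2 a)   [inverse elimination on a] = x*y^3*z - x^2*y^2 - y^2*z^2 + 2
tr(b a^-2 b^2 a b) = tr(a^-1 b^2 a b^2) tr(a) - tr(a^-1 b^2 a b^2 a)   [inverse elimination on a] = x^2*y^3*z - x^3*y^2 - x*y^2*z^2 - y^3*z + x*y^2 + 2*y*z + x
assemble the triple (tr(r) - 2; tr(r a) - x; tr(r b) - y)

x^2*y^2*z - x^3*y - x*y*z^2 - y^2*z + 2*x*y + z - 2; x^3*y^2*z - x^4*y - x^2*y^3 - x^2*y*z^2 + 4*x^2*y + y^3 - x - 3*y; x^2*y^3*z - x^3*y^2 - x*y^2*z^2 - y^3*z + x*y^2 + 2*y*z + x - y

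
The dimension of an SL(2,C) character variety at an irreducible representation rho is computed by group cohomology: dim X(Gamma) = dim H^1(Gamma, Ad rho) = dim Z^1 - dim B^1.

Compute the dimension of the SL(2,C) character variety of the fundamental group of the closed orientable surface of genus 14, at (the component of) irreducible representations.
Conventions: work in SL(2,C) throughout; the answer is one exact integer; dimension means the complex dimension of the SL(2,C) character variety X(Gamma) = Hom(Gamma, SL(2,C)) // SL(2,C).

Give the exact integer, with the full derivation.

78

Gamma = pi_1(Sigma_14) = < a_1, b_1, ..., a_14, b_14 | prod [a_i, b_i] > has 2g = 28 generators and 1 relator.
Before the relator condition, cocycle space has dim 3*28 = 84.
d_2 is surjective at irreducible rho (its cokernel H^2 is dual to H^0 = 0), so dim Z^1 = 84 - 3 = 81.
Coboundaries contribute dim B^1 = 3 (injective at irreducible rho).
dim X = dim H^1 = 81 - 3 = 78.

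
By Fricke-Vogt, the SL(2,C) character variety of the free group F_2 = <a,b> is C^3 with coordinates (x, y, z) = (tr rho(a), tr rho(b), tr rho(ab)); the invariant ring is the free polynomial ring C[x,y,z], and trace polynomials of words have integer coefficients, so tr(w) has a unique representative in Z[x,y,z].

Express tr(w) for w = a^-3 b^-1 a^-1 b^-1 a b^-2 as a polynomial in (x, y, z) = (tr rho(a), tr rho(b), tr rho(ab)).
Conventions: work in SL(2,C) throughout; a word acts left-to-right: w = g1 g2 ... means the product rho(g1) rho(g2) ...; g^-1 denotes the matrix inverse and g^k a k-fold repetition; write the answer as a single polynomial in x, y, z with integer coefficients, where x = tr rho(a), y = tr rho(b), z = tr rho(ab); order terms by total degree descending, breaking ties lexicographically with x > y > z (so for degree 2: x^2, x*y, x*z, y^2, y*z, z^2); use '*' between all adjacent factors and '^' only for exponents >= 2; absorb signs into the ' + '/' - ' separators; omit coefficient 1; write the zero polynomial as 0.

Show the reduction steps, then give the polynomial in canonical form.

next, tr(b^-1) = tr(b) = y
next, tr(b^-2) = tr(b^-1) * tr(b) - tr(1)   [inverse elimination on b] = y^2 - 2
tr(a b a) = tr(a) * tr(b a) - tr(b)   [square of a] = x*z - y
next, tr(a b a b) = tr(a b) * tr(a b) - tr(1)   [split at a repeated a] = z^2 - 2
tr(b a b^-1 a) = tr(a b a) * tr(b) - tr(a b a b)   [inverse elimination on b] = x*y*z - y^2 - z^2 + 2
and tr(a^-1 b a b^-1) = tr(b a b^-1) * tr(a) - tr(b a b^-1 a)   [inverse elimination on a] = -x*y*z + x^2 + y^2 + z^2 - 2
and tr(a b^-2 a^-1 b) = tr(a^-1 b a b^-1) * tr(b) - tr(a^-1 b a)   [inverse elimination on b] = -x*y^2*z + x^2*y + y^3 + y*z^2 - 3*y
tr(b^-1 a b^-2 a^-1) = tr(a b^-2 a^-1) * tr(b) - tr(a b^-2 a^-1 b)   [inverse elimination on b] = x*y^2*z - x^2*y - y*z^2 + y
next, tr(b^-1 a) = tr(a) * tr(b) - tr(a b)   [inverse elimination on b] = x*y - z
tr(a b^-2) = tr(b^-1 a) * tr(b) - tr(b^-1 a b)   [inverse elimination on b] = x*y^2 - y*z - x
next, tr(b^-1 a b^-2) = tr(a b^-2) * tr(b) - tr(a b^-1)   [inverse elimination on b] = x*y^3 - y^2*z - 2*x*y + z
and tr(a^-1 b^-1 a b^-2 a^-1) = tr(b^-1 a b^-2 a^-1) * tr(a) - tr(b^-1 a b^-2)   [inverse elimination on a] = x^2*y^2*z - x^3*y - x*y^3 - x*y*z^2 + y^2*z + 3*x*y - z
and tr(a^2) = tr(a) * tr(a) - tr(1)   [square of a] = x^2 - 2
next, tr(a b a^2) = tr(a) * tr(a b a) - tr(a b)   [square of a] = x^2*z - x*y - z
next, tr(b a b) = tr(b) * tr(a b) - tr(a)   [square of b] = y*z - x
next, tr(a b a^2 b) = tr(a) * tr(b a b a) - tr(b a b)   [square of a] = x*z^2 - y*z - x
next, tr(b a^2 b^-1 a) = tr(a b a^2) * tr(b) - tr(a b a^2 b)   [inverse elimination on b] = x^2*y*z - x*y^2 - x*z^2 + x
tr(a b^-1 a^-1 b a) = tr(b a^2 b^-1) * tr(a) - tr(b a^2 b^-1 a)   [inverse elimination on a] = -x^2*y*z + x^3 + x*y^2 + x*z^2 - 3*x
tr(b a b a b) = tr(b) * tr(a b a b) - tr(a b a)   [square of b] = y*z^2 - x*z - y
tr(b a b a b a) = tr(a b a b) * tr(a b) - tr(b a)   [split at a repeated a] = z^3 - 3*z
tr(a^-1 b a b a b) = tr(b a b a b) * tr(a) - tr(b a b a b a)   [inverse elimination on a] = x*y*z^2 - x^2*z - z^3 - x*y + 3*z
tr(a b^-1 a^-1 b a b) = tr(a^-1 b a b a) * tr(b) - tr(a^-1 b a b a b)   [inverse elimination on b] = -x*y*z^2 + x^2*z + y^2*z + z^3 - 3*z
next, tr(a^-1 b a b^-1 a b^-1) = tr(a b^-1 a^-1 b a) * tr(b) - tr(a b^-1 a^-1 b a b)   [inverse elimination on b] = -x^2*y^2*z + x^3*y + x*y^3 + 2*x*y*z^2 - x^2*z - y^2*z - z^3 - 3*x*y + 3*z
next, tr(b^-1 a b^-2 a^-1 b a) = tr(a^-1 b a b^-1 a b^-1) * tr(b) - tr(a^-1 b a b^-1 a)   [inverse elimination on b] = -x^2*y^3*z + x^3*y^2 + x*y^4 + 2*x*y^2*z^2 - x^2*y*z - y^3*z - y*z^3 - 3*x*y^2 + 3*y*z - x
tr(a^-1 b^-1 a b^-2 a^-1 b) = tr(b^-1 a b^-2 a^-1 b) * tr(a) - tr(b^-1 a b^-2 a^-1 b a)   [inverse elimination on a] = x^2*y^3*z - x^3*y^2 - x*y^4 - 2*x*y^2*z^2 + x^2*y*z + y^3*z + y*z^3 + 4*x*y^2 - 3*y*z - x
and tr(a^-1 b^-1 a^-1 b^-1 a b^-2) = tr(a^-1 b^-1 a b^-2 a^-1) * tr(b) - tr(a^-1 b^-1 a b^-2 a^-1 b)   [inverse elimination on b] = x*y^2*z^2 - x^2*y*z - y*z^3 - x*y^2 + 2*y*z + x
tr(b^-3) = tr(b^-2) * tr(b) - tr(b^-1)   [inverse elimination on b] = y^3 - 3*y
tr(a b^-3 a^-1 b) = tr(a^-1 b a b^-2) * tr(b) - tr(a^-1 b a b^-1)   [inverse elimination on b] = -x*y^3*z + x^2*y^2 + y^4 + y^2*z^2 + x*y*z - x^2 - 4*y^2 - z^2 + 2
tr(b^-1 a^-1 b^-1 a b^-2) = tr(a b^-3 a^-1) * tr(b) - tr(a b^-3 a^-1 b)   [inverse elimination on b] = x*y^3*z - x^2*y^2 - y^2*z^2 - x*y*z + x^2 + y^2 + z^2 - 2
tr(a^-1 b^-1 a^-1 b^-1 a b^-2 a^-1) = tr(a^-1 b^-1 a^-1 b^-1 a b^-2) * tr(a) - tr(a^-1 b^-1 a^-1 b^-1 a b^-2 a)   [inverse elimination on a] = x^2*y^2*z^2 - x^3*y*z - x*y^3*z - x*y*z^3 + y^2*z^2 + 3*x*y*z - y^2 - z^2 + 2
and tr(a^-3 b^-1 a^-1 b^-1 a b^-2) = tr(a^-1 b^-1 a^-1 b^-1 a b^-2 a^-1) * tr(a) - tr(a^-1 b^-1 a^-1 b^-1 a b^-2)   [inverse elimination on a] = x^3*y^2*z^2 - x^4*y*z - x^2*y^3*z - x^2*y*z^3 + 4*x^2*y*z + y*z^3 - x*z^2 - 2*y*z + x

x^3*y^2*z^2 - x^4*y*z - x^2*y^3*z - x^2*y*z^3 + 4*x^2*y*z + y*z^3 - x*z^2 - 2*y*z + x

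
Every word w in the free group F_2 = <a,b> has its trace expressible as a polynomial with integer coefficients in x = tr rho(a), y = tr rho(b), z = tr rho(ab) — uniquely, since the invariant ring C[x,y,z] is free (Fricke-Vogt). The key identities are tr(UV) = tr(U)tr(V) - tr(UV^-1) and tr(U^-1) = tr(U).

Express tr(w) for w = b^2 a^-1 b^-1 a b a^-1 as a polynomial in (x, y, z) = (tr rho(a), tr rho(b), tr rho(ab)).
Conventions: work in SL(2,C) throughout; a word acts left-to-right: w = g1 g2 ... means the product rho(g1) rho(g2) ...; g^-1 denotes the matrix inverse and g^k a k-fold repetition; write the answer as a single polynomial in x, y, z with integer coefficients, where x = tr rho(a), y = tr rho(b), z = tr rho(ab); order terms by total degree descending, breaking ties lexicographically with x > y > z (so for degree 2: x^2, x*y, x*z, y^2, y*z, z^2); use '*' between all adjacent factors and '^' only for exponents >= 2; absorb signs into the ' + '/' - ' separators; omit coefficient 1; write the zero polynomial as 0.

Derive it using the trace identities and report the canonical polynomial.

and trace(a b^2) = trace(b) trace(a b) - trace(a)  (reduce the b square) = y*z - x
trace(b^3 a) = trace(b) trace(a b^2) - trace(a b)  (reduce the b square) = y^2*z - x*y - z
next, trace(b^2) = trace(b) trace(b) - trace(1)  (reduce the b square) = y^2 - 2
and trace(b^3) = trace(b) trace(b^2) - trace(b)  (reduce the b square) = y^3 - 3*y
and trace(a b^3 a) = trace(a) trace(b^3 a) - trace(b^3)  (reduce the a square) = x*y^2*z - x^2*y - y^3 - x*z + 3*y
and trace(a b a b) = trace(b a) trace(b a) - trace(1)  (split on b) = z^2 - 2
trace(a b a) = trace(a) trace(b a) - trace(b)  (reduce the a square) = x*z - y
and trace(b a b a b) = trace(b) trace(a b a b) - trace(a b a)  (reduce the b square) = y*z^2 - x*z - y
and trace(a b^3 a b) = trace(b) trace(b a b a b) - trace(b a b a)  (reduce the b square) = y^2*z^2 - x*y*z - y^2 - z^2 + 2
trace(b^-1 a b^3 a) = trace(a b^3 a) trace(b) - trace(a b^3 a b)  (eliminate b^-1) = x*y^3*z - x^2*y^2 - y^4 - y^2*z^2 + 4*y^2 + z^2 - 2
trace(b^2 a^-1 b^-1 a b) = trace(b^-1 a b^3) trace(a) - trace(b^-1 a b^3 a)  (eliminate a^-1) = -x*y^3*z + x^2*y^2 + y^4 + y^2*z^2 + x*y*z - x^2 - 4*y^2 - z^2 + 2
next, trace(a b a b a b) = trace(a b a b) trace(a b) - trace(b a)  (split on a) = z^3 - 3*z
and trace(a b a b a) = trace(a) trace(b a b a) - trace(b a b)  (reduce the a square) = x*z^2 - y*z - x
next, trace(b a b a b^2 a) = trace(b) trace(a b a b a b) - trace(a b a b a)  (reduce the b square) = y*z^3 - x*z^2 - 2*y*z + x
trace(a b a b^2 a^-1 b) = trace(b a b a b^2) trace(a) - trace(b a b a b^2 a)  (eliminate a^-1) = x*y^2*z^2 - x^2*y*z - y*z^3 - x*y^2 + 2*y*z + x
trace(b^2 a^-1 b^-1 a b a) = trace(a b a b^2 a^-1) trace(b) - trace(a b a b^2 a^-1 b)  (eliminate b^-1) = -x*y^2*z^2 + x^2*y*z + y^3*z + y*z^3 - 3*y*z - x
trace(b^2 a^-1 b^-1 a b a^-1) = trace(b^2 a^-1 b^-1 a b) trace(a) - trace(b^2 a^-1 b^-1 a b a)  (eliminate a^-1) = -x^2*y^3*z + x^3*y^2 + x*y^4 + 2*x*y^2*z^2 - y^3*z - y*z^3 - x^3 - 4*x*y^2 - x*z^2 + 3*y*z + 3*x

-x^2*y^3*z + x^3*y^2 + x*y^4 + 2*x*y^2*z^2 - y^3*z - y*z^3 - x^3 - 4*x*y^2 - x*z^2 + 3*y*z + 3*x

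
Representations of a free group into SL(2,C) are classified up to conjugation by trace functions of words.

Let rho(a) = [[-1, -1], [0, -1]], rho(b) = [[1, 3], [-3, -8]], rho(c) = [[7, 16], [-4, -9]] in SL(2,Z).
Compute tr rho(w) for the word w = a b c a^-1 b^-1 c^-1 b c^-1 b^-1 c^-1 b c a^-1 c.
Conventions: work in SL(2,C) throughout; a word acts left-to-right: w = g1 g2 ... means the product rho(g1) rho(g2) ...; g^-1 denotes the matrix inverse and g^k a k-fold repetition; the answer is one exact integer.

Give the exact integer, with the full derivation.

rho(a) = [[-1, -1], [0, -1]]
... * rho(b) = [[1, 3], [-3, -8]]  ->  [[2, 5], [3, 8]]
... * rho(c) = [[7, 16], [-4, -9]]  ->  [[-6, -13], [-11, -24]]
... * rho(a^-1) = [[-1, 1], [0, -1]]  ->  [[6, 7], [11, 13]]
... * rho(b^-1) = [[-8, -3], [3, 1]]  ->  [[-27, -11], [-49, -20]]
... * rho(c^-1) = [[-9, -16], [4, 7]]  ->  [[199, 355], [361, 644]]
... * rho(b) = [[1, 3], [-3, -8]]  ->  [[-866, -2243], [-1571, -4069]]
... * rho(c^-1) = [[-9, -16], [4, 7]]  ->  [[-1178, -1845], [-2137, -3347]]
... * rho(b^-1) = [[-8, -3], [3, 1]]  ->  [[3889, 1689], [7055, 3064]]
... * rho(c^-1) = [[-9, -16], [4, 7]]  ->  [[-28245, -50401], [-51239, -91432]]
... * rho(b) = [[1, 3], [-3, -8]]  ->  [[122958, 318473], [223057, 577739]]
... * rho(c) = [[7, 16], [-4, -9]]  ->  [[-413186, -898929], [-749557, -1630739]]
... * rho(a^-1) = [[-1, 1], [0, -1]]  ->  [[413186, 485743], [749557, 881182]]
... * rho(c) = [[7, 16], [-4, -9]]  ->  [[949330, 2239289], [1722171, 4062274]]
tr = 949330 + 4062274 = 5011604

5011604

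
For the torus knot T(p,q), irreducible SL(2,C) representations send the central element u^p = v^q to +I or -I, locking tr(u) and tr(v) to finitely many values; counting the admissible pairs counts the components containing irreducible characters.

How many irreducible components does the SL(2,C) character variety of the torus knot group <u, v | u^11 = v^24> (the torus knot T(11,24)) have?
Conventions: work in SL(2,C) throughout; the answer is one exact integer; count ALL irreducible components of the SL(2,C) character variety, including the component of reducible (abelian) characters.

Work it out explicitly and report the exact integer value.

In the torus knot group T(11,24), u^11 = v^24 is central, so an irreducible representation sends it to +I or -I (Schur).
This locks tr(u) to 2*cos(pi*alpha/11), alpha in 1..10, and tr(v) to 2*cos(pi*beta/24), beta in 1..23, on each component of irreducible characters.
Consistency of u^11 = (-1)^alpha I with v^24 = (-1)^beta I forces alpha = beta (mod 2).
Counting: 5 odd alphas x 12 odd betas + 5 even alphas x 11 even betas = 60 + 55 = 115.
That is 115 components of irreducible characters, and with the reducible (abelian) component the total is 116.

116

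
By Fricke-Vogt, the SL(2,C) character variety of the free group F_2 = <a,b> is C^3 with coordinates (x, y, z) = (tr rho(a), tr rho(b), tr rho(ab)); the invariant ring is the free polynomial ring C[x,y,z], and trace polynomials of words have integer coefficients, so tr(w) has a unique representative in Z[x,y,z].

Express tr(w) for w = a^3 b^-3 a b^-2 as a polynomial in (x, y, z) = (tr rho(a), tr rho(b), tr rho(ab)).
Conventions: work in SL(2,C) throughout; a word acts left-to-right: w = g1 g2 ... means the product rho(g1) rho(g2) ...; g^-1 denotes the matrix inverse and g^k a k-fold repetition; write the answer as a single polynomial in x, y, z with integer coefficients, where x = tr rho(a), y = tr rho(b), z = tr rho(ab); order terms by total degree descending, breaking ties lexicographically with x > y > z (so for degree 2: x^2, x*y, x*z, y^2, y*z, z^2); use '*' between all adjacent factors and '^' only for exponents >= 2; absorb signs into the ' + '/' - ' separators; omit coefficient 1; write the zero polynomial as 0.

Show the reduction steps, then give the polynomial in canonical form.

so tr(a^2) = tr(a) tr(a) - tr(1)  (reduce the a square) = x^2 - 2
reduce: tr(a^3) = tr(a) tr(a^2) - tr(a)  (reduce the a square) = x^3 - 3*x
so tr(a^4) = tr(a) tr(a^3) - tr(a^2)  (reduce the a square) = x^4 - 4*x^2 + 2
so tr(b a^2) = tr(a) tr(b a) - tr(b)  (reduce the a square) = x*z - y
tr(a^2 b a) = tr(a) tr(b a^2) - tr(b a)  (reduce the a square) = x^2*z - x*y - z
reduce: tr(a^4 b) = tr(a) tr(a^2 b a) - tr(a^2 b)  (reduce the a square) = x^3*z - x^2*y - 2*x*z + y
reduce: tr(a b^-1 a^3) = tr(a^4) tr(b) - tr(a^4 b)  (eliminate b^-1) = x^4*y - x^3*z - 3*x^2*y + 2*x*z + y
reduce: tr(b a b a) = tr(a b) tr(a b) - tr(1)  (split on a) = z^2 - 2
reduce: tr(b a b) = tr(b) tr(a b) - tr(a)  (reduce the b square) = y*z - x
tr(a b a b a) = tr(a) tr(b a b a) - tr(b a b)  (reduce the a square) = x*z^2 - y*z - x
tr(a^3 b a b) = tr(a) tr(a b a b a) - tr(a b a b)  (reduce the a square) = x^2*z^2 - x*y*z - x^2 - z^2 + 2
so tr(a b^-1 a^3 b) = tr(a^3 b a) tr(b) - tr(a^3 b a b)  (eliminate b^-1) = x^3*y*z - x^2*y^2 - x^2*z^2 - x*y*z + x^2 + y^2 + z^2 - 2
reduce: tr(b^-1 a^3 b^-1 a) = tr(a b^-1 a^3) tr(b) - tr(a b^-1 a^3 b)  (eliminate b^-1) = x^4*y^2 - 2*x^3*y*z - 2*x^2*y^2 + x^2*z^2 + 3*x*y*z - x^2 - z^2 + 2
so tr(b^-1 a b^-2 a^3) = tr(b^-1 a^3 b^-1 a) tr(b) - tr(b^-1 a^3 b^-1 a b)  (eliminate b^-1) = x^4*y^3 - 2*x^3*y^2*z - x^4*y - 2*x^2*y^3 + x^2*y*z^2 + x^3*z + 3*x*y^2*z + 2*x^2*y - y*z^2 - 2*x*z + y
tr(a b^-2 a^3) = tr(b^-1 a^4) tr(b) - tr(b^-1 a^4 b)  (eliminate b^-1) = x^4*y^2 - x^3*y*z - x^4 - 3*x^2*y^2 + 2*x*y*z + 4*x^2 + y^2 - 2
reduce: tr(b^-2 a b^-2 a^3) = tr(b^-1 a b^-2 a^3) tr(b) - tr(b^-1 a b^-2 a^3 b)  (eliminate b^-1) = x^4*y^4 - 2*x^3*y^3*z - 2*x^4*y^2 - 2*x^2*y^4 + x^2*y^2*z^2 + 2*x^3*y*z + 3*x*y^3*z + x^4 + 5*x^2*y^2 - y^2*z^2 - 4*x*y*z - 4*x^2 + 2
reduce: tr(a^3 b^-3 a b^-2) = tr(b^-2 a b^-2 a^3) tr(b) - tr(b^-2 a b^-2 a^3 b)  (eliminate b^-1) = x^4*y^5 - 2*x^3*y^4*z - 3*x^4*y^3 - 2*x^2*y^5 + x^2*y^3*z^2 + 4*x^3*y^2*z + 3*x*y^4*z + 2*x^4*y + 7*x^2*y^3 - x^2*y*z^2 - y^3*z^2 - x^3*z - 7*x*y^2*z - 6*x^2*y + y*z^2 + 2*x*z + y

x^4*y^5 - 2*x^3*y^4*z - 3*x^4*y^3 - 2*x^2*y^5 + x^2*y^3*z^2 + 4*x^3*y^2*z + 3*x*y^4*z + 2*x^4*y + 7*x^2*y^3 - x^2*y*z^2 - y^3*z^2 - x^3*z - 7*x*y^2*z - 6*x^2*y + y*z^2 + 2*x*z + y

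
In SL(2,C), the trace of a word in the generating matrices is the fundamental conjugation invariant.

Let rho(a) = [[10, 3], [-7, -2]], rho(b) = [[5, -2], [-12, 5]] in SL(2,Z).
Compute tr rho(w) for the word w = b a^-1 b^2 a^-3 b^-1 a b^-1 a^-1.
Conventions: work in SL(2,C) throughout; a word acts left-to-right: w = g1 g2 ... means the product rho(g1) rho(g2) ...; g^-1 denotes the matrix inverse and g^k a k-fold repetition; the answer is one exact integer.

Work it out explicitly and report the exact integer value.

2285795530

rho(b) = [[5, -2], [-12, 5]]
... * rho(a^-1) = [[-2, -3], [7, 10]]  ->  [[-24, -35], [59, 86]]
... * rho(b) = [[5, -2], [-12, 5]]  ->  [[300, -127], [-737, 312]]
... * rho(b) = [[5, -2], [-12, 5]]  ->  [[3024, -1235], [-7429, 3034]]
... * rho(a^-1) = [[-2, -3], [7, 10]]  ->  [[-14693, -21422], [36096, 52627]]
... * rho(a^-1) = [[-2, -3], [7, 10]]  ->  [[-120568, -170141], [296197, 417982]]
... * rho(a^-1) = [[-2, -3], [7, 10]]  ->  [[-949851, -1339706], [2333480, 3291229]]
... * rho(b^-1) = [[5, 2], [12, 5]]  ->  [[-20825727, -8598232], [51162148, 21123105]]
... * rho(a) = [[10, 3], [-7, -2]]  ->  [[-148069646, -45280717], [363759745, 111240234]]
... * rho(b^-1) = [[5, 2], [12, 5]]  ->  [[-1283716834, -522542877], [3153681533, 1283720660]]
... * rho(a^-1) = [[-2, -3], [7, 10]]  ->  [[-1090366471, -1374278268], [2678681554, 3376162001]]
tr = -1090366471 + 3376162001 = 2285795530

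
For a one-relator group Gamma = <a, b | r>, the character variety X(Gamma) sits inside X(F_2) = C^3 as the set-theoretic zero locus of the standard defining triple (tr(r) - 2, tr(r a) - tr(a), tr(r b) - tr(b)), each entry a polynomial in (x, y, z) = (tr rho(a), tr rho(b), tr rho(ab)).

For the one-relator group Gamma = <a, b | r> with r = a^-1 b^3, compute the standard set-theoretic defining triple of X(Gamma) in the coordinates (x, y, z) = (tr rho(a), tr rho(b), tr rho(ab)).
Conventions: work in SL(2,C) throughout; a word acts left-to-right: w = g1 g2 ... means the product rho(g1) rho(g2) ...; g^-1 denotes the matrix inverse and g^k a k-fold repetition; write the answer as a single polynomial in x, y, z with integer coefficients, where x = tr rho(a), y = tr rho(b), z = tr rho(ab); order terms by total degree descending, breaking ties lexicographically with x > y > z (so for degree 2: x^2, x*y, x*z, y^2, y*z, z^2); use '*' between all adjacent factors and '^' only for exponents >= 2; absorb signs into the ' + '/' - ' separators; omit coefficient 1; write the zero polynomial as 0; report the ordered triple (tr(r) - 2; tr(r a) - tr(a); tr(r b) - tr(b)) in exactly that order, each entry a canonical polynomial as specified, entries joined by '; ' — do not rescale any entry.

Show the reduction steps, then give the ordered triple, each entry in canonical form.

reduce: tr(b^2) = tr(b) tr(b) - tr(1)   [square of b] = y^2 - 2
so tr(b^3) = tr(b) tr(b^2) - tr(b)   [square of b] = y^3 - 3*y
tr(b a b) = tr(b) tr(a b) - tr(a)   [square of b] = y*z - x
tr(b^3 a) = tr(b) tr(b a b) - tr(b a)   [square of b] = y^2*z - x*y - z
tr(a^-1 b^3) = tr(b^3) tr(a) - tr(b^3 a)   [inverse elimination on a] = x*y^3 - y^2*z - 2*x*y + z
tr(b^4) = tr(b) tr(b^3) - tr(b^2)  (reduce the b square) = y^4 - 4*y^2 + 2
so tr(b^4 a) = tr(b) tr(b^2 a b) - tr(b^2 a)  (reduce the b square) = y^3*z - x*y^2 - 2*y*z + x
reduce: tr(a^-1 b^4) = tr(b^4) tr(a) - tr(b^4 a)  (eliminate a^-1) = x*y^4 - y^3*z - 3*x*y^2 + 2*y*z + x
assemble the triple (tr(r) - 2; tr(r a) - x; tr(r b) - y)

x*y^3 - y^2*z - 2*x*y + z - 2; y^3 - x - 3*y; x*y^4 - y^3*z - 3*x*y^2 + 2*y*z + x - y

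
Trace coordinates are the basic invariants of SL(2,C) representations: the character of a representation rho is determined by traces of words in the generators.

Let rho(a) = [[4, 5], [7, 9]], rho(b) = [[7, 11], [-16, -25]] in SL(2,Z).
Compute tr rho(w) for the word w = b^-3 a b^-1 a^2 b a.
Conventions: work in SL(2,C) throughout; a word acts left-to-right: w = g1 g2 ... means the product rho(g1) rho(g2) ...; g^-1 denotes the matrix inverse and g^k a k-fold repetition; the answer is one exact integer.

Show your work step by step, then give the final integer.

-904161368

rho(b^-1) = [[-25, -11], [16, 7]]
... * rho(b^-1) = [[-25, -11], [16, 7]]  ->  [[449, 198], [-288, -127]]
... * rho(b^-1) = [[-25, -11], [16, 7]]  ->  [[-8057, -3553], [5168, 2279]]
... * rho(a) = [[4, 5], [7, 9]]  ->  [[-57099, -72262], [36625, 46351]]
... * rho(b^-1) = [[-25, -11], [16, 7]]  ->  [[271283, 122255], [-174009, -78418]]
... * rho(a) = [[4, 5], [7, 9]]  ->  [[1940917, 2456710], [-1244962, -1575807]]
... * rho(a) = [[4, 5], [7, 9]]  ->  [[24960638, 31814975], [-16010497, -20407073]]
... * rho(b) = [[7, 11], [-16, -25]]  ->  [[-334315134, -520807357], [214439689, 334061358]]
... * rho(a) = [[4, 5], [7, 9]]  ->  [[-4982912035, -6358841883], [3196188262, 4078750667]]
tr = -4982912035 + 4078750667 = -904161368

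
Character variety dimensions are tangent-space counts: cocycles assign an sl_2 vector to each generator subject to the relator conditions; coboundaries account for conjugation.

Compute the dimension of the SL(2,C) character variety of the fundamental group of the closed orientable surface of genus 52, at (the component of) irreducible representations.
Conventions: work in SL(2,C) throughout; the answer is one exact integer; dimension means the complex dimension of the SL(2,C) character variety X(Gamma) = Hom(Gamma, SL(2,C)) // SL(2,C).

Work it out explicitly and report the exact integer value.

306

Gamma = pi_1(Sigma_52) = < a_1, b_1, ..., a_52, b_52 | prod [a_i, b_i] > has 2g = 104 generators and 1 relator.
A cocycle assigns one sl_2 vector per generator subject to the relator condition d_2(z) = 0: dim of the unconstrained space is 3*2g = 312.
d_2 is surjective at irreducible rho (its cokernel H^2 is dual to H^0 = 0), so dim Z^1 = 312 - 3 = 309.
As always at irreducible rho, dim B^1 = 3.
Hence dim X = 309 - 3 = 306.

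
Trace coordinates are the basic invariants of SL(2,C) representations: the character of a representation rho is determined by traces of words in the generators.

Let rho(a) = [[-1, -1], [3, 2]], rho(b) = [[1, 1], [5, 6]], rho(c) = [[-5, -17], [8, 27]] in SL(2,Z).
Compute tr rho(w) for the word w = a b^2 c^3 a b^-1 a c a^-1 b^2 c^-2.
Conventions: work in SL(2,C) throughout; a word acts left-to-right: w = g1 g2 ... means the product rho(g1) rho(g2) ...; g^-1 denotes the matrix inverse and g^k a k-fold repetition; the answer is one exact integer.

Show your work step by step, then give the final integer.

122455690878

rho(a) = [[-1, -1], [3, 2]]
... * rho(b) = [[1, 1], [5, 6]]  ->  [[-6, -7], [13, 15]]
... * rho(b) = [[1, 1], [5, 6]]  ->  [[-41, -48], [88, 103]]
... * rho(c) = [[-5, -17], [8, 27]]  ->  [[-179, -599], [384, 1285]]
... * rho(c) = [[-5, -17], [8, 27]]  ->  [[-3897, -13130], [8360, 28167]]
... * rho(c) = [[-5, -17], [8, 27]]  ->  [[-85555, -288261], [183536, 618389]]
... * rho(a) = [[-1, -1], [3, 2]]  ->  [[-779228, -490967], [1671631, 1053242]]
... * rho(b^-1) = [[6, -1], [-5, 1]]  ->  [[-2220533, 288261], [4763576, -618389]]
... * rho(a) = [[-1, -1], [3, 2]]  ->  [[3085316, 2797055], [-6618743, -6000354]]
... * rho(c) = [[-5, -17], [8, 27]]  ->  [[6949860, 23070113], [-14909117, -49490927]]
... * rho(a^-1) = [[2, 1], [-3, -1]]  ->  [[-55310619, -16120253], [118654547, 34581810]]
... * rho(b) = [[1, 1], [5, 6]]  ->  [[-135911884, -152032137], [291563597, 326145407]]
... * rho(b) = [[1, 1], [5, 6]]  ->  [[-896072569, -1048104706], [1922290632, 2248436039]]
... * rho(c^-1) = [[27, 17], [-8, -5]]  ->  [[-15809121715, -9992710143], [33914358752, 21436760549]]
... * rho(c^-1) = [[27, 17], [-8, -5]]  ->  [[-346904605161, -218791518440], [744193601912, 469360296039]]
tr = -346904605161 + 469360296039 = 122455690878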